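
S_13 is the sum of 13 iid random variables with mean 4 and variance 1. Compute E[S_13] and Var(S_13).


E[S_n] = n*mu = 13*4 = 52
Var(S_n) = n*sigma^2 = 13*1 = 13

E[S_13]=52, Var(S_13)=13


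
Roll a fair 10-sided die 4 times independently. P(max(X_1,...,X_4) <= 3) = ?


P(max <= 3) = P(all X_i <= 3) = (P(X_1 <= 3))^4
= (3/10)^4 = 81/10000

81/10000


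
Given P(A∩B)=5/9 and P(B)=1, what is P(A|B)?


P(A|B) = P(A∩B)/P(B) = (25/45)/(45/45) = 25/45 = 5/9

5/9


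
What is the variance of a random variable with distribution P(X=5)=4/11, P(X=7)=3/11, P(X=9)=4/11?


E[X] = 7, E[X^2] = 571/11
Var(X) = E[X^2] - (E[X])^2 = 571/11 - (7)^2 = 32/11

32/11


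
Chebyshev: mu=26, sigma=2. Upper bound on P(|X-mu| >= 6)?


k = 6/2 = 3
Chebyshev: P(|X-mu| >= k*sigma) <= 1/k^2 = 1/3^2 = 1/9

1/9


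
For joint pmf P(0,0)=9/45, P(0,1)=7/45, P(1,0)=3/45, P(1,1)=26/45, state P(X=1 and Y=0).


Read from table: P(X=1, Y=0) = 3/45 = 1/15

1/15


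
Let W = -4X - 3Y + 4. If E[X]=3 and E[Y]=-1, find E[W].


E[-4X - 3Y + 4] = -4*E[X] - 3*E[Y] + 4
= (-4)*(3) + (-3)*(-1) + (4)
= -12 + 3 + 4 = -5

-5


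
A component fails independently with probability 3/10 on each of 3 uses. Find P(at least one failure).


P(at least one) = 1 - P(none)
P(none) = (1 - 3/10)^3 = (7/10)^3 = 343/1000
P(at least one) = 1 - 343/1000 = 657/1000

657/1000


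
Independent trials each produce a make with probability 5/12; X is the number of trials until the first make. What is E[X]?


For geometric (trials until first success), E[X] = 1/p = 1/(5/12) = 12/5

12/5


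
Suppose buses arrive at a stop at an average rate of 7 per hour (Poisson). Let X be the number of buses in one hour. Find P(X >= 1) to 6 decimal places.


P(X>=1) = 1 - P(X<=0) = 1 - (e^(-7)*7^0/0!)
≈ 1 - 0.0009118820 = 0.9990881180
≈ 0.999088

0.999088


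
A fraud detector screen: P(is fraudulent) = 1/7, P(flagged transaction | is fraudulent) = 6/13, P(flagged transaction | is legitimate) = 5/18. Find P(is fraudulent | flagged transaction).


P(A) = P(A|B)P(B) + P(A|B')P(B') = 6/13*1/7 + 5/18*6/7 = 83/273
P(B|A) = P(A|B)P(B)/P(A) = (6/91)/(83/273) = 18/83

18/83


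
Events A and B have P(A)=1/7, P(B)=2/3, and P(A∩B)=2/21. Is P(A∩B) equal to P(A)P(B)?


P(A)*P(B) = 1/7*2/3 = 2/21
P(A∩B) = 2/21, which equals P(A)P(B), so independent

Yes, A and B are independent


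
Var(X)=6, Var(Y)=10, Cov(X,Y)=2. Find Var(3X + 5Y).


Var(3X + 5Y) = 3^2*Var(X) + 5^2*Var(Y) + 2*3*5*Cov(X,Y)
= 9*6 + 25*10 + 30*2
= 54 + 250 + 60 = 364

364


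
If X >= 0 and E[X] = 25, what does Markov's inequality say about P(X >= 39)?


Markov: P(X >= a) <= E[X]/a
P(X >= 39) <= 25/39

25/39


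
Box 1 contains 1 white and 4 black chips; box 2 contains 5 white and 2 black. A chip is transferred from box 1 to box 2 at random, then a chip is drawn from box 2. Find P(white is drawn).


P(transfer white) = 1/5; P(transfer black) = 4/5
If white transferred: Urn II has 6 white of 8, so P(white|white moved) = 3/4
If black transferred: Urn II has 5 white of 8, so P(white|black moved) = 5/8
By total probability: P(white) = 1/5*3/4 + 4/5*5/8 = 13/20

13/20


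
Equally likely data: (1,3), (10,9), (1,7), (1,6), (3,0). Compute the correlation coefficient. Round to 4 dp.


Cov(X,Y) = 5.2000, Var(X) = 12.1600, Var(Y) = 10.0000
rho = Cov/(sqrt(VarX)*sqrt(VarY)) = 0.4716

0.4716


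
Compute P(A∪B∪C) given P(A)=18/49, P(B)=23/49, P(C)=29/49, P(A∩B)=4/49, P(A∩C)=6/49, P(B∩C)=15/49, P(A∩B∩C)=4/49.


P(A∪B∪C) = P(A)+P(B)+P(C) - P(AB)-P(AC)-P(BC) + P(ABC)
= 18/49+23/49+29/49 - 4/49-6/49-15/49 + 4/49
= 1

1


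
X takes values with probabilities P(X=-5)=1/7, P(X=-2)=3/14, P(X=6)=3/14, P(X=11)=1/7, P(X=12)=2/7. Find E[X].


E[X] = sum(x * P(x))
= -5*1/7 - 2*3/14 + 6*3/14 + 11*1/7 + 12*2/7
= 36/7

36/7


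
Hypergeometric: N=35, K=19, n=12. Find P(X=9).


P(X=9) = C(19,9)*C(16,3) / C(35,12)
= 92378*560 / 834451800
= 51731680/834451800 = 836/13485

836/13485


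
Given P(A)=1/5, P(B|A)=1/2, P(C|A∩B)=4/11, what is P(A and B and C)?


P(A∩B∩C) = P(A) * P(B|A) * P(C|A∩B)
= 1/5 * 1/2 * 4/11
= 1/10 * 4/11 = 2/55

2/55


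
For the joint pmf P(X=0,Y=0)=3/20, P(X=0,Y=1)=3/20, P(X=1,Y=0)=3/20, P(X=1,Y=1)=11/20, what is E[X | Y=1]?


P(Y=1) = 14/20
E[X|Y=1] = (0*3 + 1*11)/14 = 11/14

11/14


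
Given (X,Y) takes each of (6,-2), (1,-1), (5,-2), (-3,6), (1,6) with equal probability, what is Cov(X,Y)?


E[X]=2, E[Y]=7/5, E[XY]=-7
Cov(X,Y) = E[XY] - E[X]E[Y] = -7 - 2*7/5 = -49/5

-49/5


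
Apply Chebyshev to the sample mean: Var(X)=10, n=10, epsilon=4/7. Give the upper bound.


Var(Xbar) = Var(X)/n = 10/10
Chebyshev: P(|Xbar-mu| >= 4/7) <= Var(Xbar)/(4/7)^2 = 1/(16/49) = 49/16
Bound exceeds 1, so trivial bound: 1

1


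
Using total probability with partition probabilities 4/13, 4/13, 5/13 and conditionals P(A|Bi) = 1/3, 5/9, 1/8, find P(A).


P(A) = P(A|B1)P(B1) + P(A|B2)P(B2) + P(A|B3)P(B3)
= 1/3*4/13 + 5/9*4/13 + 1/8*5/13
= 4/39 + 20/117 + 5/104 = 301/936

301/936


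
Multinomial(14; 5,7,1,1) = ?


14! = 87178291200
Denominator: 5!=120 * 7!=5040 * 1!=1 * 1!=1
Coefficient = 87178291200 / 604800 = 144144

144144


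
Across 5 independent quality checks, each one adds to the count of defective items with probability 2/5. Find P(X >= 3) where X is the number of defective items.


P(X>=3) = P(X=3) + P(X=4) + P(X=5)
= 144/625 + 48/625 + 32/3125
= 992/3125

992/3125


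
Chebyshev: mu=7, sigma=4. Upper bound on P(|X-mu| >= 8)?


k = 8/4 = 2
Chebyshev: P(|X-mu| >= k*sigma) <= 1/k^2 = 1/2^2 = 1/4

1/4


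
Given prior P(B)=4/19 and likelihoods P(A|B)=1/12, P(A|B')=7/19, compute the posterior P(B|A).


P(A) = P(A|B)P(B) + P(A|B')P(B') = 1/12*4/19 + 7/19*15/19 = 334/1083
P(B|A) = P(A|B)P(B)/P(A) = (1/57)/(334/1083) = 19/334

19/334


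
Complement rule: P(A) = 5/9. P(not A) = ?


P(A') = 1 - P(A) = 1 - 5/9 = 4/9

4/9


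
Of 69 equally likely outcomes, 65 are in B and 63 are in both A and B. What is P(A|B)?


P(A|B) = P(A∩B)/P(B) = (63/69)/(65/69) = 63/65

63/65


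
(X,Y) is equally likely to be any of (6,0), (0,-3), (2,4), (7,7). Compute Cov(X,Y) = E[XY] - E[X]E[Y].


E[X]=15/4, E[Y]=2, E[XY]=57/4
Cov(X,Y) = E[XY] - E[X]E[Y] = 57/4 - 15/4*2 = 27/4

27/4


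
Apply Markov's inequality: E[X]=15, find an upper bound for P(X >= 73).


Markov: P(X >= a) <= E[X]/a
P(X >= 73) <= 15/73

15/73


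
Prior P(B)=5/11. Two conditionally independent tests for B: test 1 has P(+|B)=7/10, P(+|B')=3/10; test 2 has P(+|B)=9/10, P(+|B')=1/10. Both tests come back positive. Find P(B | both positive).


After test 1: P(+) = 7/10*5/11 + 3/10*6/11 = 53/110
P(B|+) = (7/22)/(53/110) = 35/53
After test 2 (use post1 as new prior): P(+) = 9/10*35/53 + 1/10*18/53 = 333/530
P(B|+,+) = (63/106)/(333/530) = 35/37

35/37


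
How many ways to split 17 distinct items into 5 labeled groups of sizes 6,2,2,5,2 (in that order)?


17! = 355687428096000
Denominator: 6!=720 * 2!=2 * 2!=2 * 5!=120 * 2!=2
Coefficient = 355687428096000 / 691200 = 514594080

514594080


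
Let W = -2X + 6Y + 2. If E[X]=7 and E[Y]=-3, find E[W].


E[-2X + 6Y + 2] = -2*E[X] + 6*E[Y] + 2
= (-2)*(7) + (6)*(-3) + (2)
= -14 - 18 + 2 = -30

-30


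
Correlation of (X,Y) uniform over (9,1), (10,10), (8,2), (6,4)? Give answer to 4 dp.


Cov(X,Y) = 2.1875, Var(X) = 2.1875, Var(Y) = 12.1875
rho = Cov/(sqrt(VarX)*sqrt(VarY)) = 0.4237

0.4237


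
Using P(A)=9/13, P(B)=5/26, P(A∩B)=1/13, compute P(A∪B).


P(A∪B) = P(A) + P(B) - P(A∩B)
= 9/13 + 5/26 - 1/13 = 21/26

21/26


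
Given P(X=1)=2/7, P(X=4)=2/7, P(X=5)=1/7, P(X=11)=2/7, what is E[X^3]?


E[X^3] = sum(g(x)*P(x))
= 1*2/7 + 64*2/7 + 125*1/7 + 1331*2/7
= 2917/7

2917/7


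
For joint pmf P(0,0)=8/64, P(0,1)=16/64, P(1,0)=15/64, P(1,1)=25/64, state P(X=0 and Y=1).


Read from table: P(X=0, Y=1) = 16/64 = 1/4

1/4


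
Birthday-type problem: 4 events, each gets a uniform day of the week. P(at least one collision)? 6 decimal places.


P(all different) = prod((7-i)/7 for i=0..3) = 0.349854
P(at least one match) = 1 - 0.349854 = 0.650146

0.650146


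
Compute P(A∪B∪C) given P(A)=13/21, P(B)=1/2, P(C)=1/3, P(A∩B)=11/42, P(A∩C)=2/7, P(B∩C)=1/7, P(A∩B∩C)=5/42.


P(A∪B∪C) = P(A)+P(B)+P(C) - P(AB)-P(AC)-P(BC) + P(ABC)
= 13/21+1/2+1/3 - 11/42-2/7-1/7 + 5/42
= 37/42

37/42


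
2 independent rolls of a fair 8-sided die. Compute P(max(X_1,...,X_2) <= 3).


P(max <= 3) = P(all X_i <= 3) = (P(X_1 <= 3))^2
= (3/8)^2 = 9/64

9/64


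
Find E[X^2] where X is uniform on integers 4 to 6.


E[X^2] = (1/3) * sum(x^2 for x=4..6)
= 77/3

77/3


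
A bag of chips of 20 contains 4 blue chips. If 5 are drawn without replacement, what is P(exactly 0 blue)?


P(X=0) = C(4,0)*C(16,5) / C(20,5)
= 1*4368 / 15504
= 4368/15504 = 91/323

91/323


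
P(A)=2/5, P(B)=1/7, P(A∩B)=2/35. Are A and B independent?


P(A)*P(B) = 2/5*1/7 = 2/35
P(A∩B) = 2/35, which equals P(A)P(B), so independent

Yes, A and B are independent


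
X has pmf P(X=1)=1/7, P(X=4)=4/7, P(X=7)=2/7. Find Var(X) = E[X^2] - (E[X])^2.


E[X] = 31/7, E[X^2] = 163/7
Var(X) = E[X^2] - (E[X])^2 = 163/7 - (31/7)^2 = 180/49

180/49


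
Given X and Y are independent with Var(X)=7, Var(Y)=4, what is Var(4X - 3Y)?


Independence => Cov(X,Y)=0
Var(4X - 3Y) = 4^2*Var(X) + (-3)^2*Var(Y)
= 16*7 + 9*4 = 148

148


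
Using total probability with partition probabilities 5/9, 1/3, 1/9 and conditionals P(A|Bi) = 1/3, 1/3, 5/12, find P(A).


P(A) = P(A|B1)P(B1) + P(A|B2)P(B2) + P(A|B3)P(B3)
= 1/3*5/9 + 1/3*1/3 + 5/12*1/9
= 5/27 + 1/9 + 5/108 = 37/108

37/108


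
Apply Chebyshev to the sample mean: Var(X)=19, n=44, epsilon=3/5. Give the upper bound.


Var(Xbar) = Var(X)/n = 19/44
Chebyshev: P(|Xbar-mu| >= 3/5) <= Var(Xbar)/(3/5)^2 = (19/44)/(9/25) = 475/396
Bound exceeds 1, so trivial bound: 1

1


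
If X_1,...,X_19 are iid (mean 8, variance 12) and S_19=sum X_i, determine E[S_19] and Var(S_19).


E[S_n] = n*mu = 19*8 = 152
Var(S_n) = n*sigma^2 = 19*12 = 228

E[S_19]=152, Var(S_19)=228


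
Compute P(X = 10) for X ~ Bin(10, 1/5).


P(X=10) = C(10,10) * p^10 * (1-p)^0
= 1 * 1/9765625 * 1
= 1/9765625

1/9765625


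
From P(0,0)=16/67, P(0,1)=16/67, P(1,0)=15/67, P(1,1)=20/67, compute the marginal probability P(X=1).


P(X=1) = P(1,0)+P(1,1) = 15/67 + 20/67 = 35/67

35/67


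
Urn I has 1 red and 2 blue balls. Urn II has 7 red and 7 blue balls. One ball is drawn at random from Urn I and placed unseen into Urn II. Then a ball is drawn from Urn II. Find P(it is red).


P(transfer red) = 1/3; P(transfer blue) = 2/3
If red transferred: Urn II has 8 red of 15, so P(red|red moved) = 8/15
If blue transferred: Urn II has 7 red of 15, so P(red|blue moved) = 7/15
By total probability: P(red) = 1/3*8/15 + 2/3*7/15 = 22/45

22/45


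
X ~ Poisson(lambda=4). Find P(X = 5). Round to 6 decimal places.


P(X=5) = e^(-4) * 4^5 / 5!
≈ 0.01831563889 * 1024 / 120
≈ 0.156293

0.156293


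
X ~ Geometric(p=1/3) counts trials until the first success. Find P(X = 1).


P(X=1) = (1-p)^0 * p = (2/3)^0 * 1/3
= 1 * 1/3 = 1/3

1/3


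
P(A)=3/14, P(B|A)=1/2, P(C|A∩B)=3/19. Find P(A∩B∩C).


P(A∩B∩C) = P(A) * P(B|A) * P(C|A∩B)
= 3/14 * 1/2 * 3/19
= 3/28 * 3/19 = 9/532

9/532


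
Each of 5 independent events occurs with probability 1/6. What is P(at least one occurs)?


P(at least one) = 1 - P(none)
P(none) = (1 - 1/6)^5 = (5/6)^5 = 3125/7776
P(at least one) = 1 - 3125/7776 = 4651/7776

4651/7776


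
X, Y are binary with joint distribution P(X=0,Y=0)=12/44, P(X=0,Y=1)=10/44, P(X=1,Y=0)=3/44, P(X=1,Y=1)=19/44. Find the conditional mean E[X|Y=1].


P(Y=1) = 29/44
E[X|Y=1] = (0*10 + 1*19)/29 = 19/29

19/29


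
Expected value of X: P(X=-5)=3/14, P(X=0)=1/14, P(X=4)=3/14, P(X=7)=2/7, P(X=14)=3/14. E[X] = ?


E[X] = sum(x * P(x))
= -5*3/14 + 0*1/14 + 4*3/14 + 7*2/7 + 14*3/14
= 67/14

67/14


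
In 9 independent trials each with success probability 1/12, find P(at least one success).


P(at least one) = 1 - P(none)
P(none) = (1 - 1/12)^9 = (11/12)^9 = 2357947691/5159780352
P(at least one) = 1 - 2357947691/5159780352 = 2801832661/5159780352

2801832661/5159780352


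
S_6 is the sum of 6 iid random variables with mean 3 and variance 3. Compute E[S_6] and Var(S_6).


E[S_n] = n*mu = 6*3 = 18
Var(S_n) = n*sigma^2 = 6*3 = 18

E[S_6]=18, Var(S_6)=18


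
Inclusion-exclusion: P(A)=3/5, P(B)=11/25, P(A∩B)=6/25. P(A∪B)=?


P(A∪B) = P(A) + P(B) - P(A∩B)
= 3/5 + 11/25 - 6/25 = 4/5

4/5


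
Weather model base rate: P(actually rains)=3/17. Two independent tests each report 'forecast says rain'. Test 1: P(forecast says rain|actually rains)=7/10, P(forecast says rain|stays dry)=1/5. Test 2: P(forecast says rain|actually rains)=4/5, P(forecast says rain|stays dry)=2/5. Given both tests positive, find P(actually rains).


After test 1: P(+) = 7/10*3/17 + 1/5*14/17 = 49/170
P(B|+) = (21/170)/(49/170) = 3/7
After test 2 (use post1 as new prior): P(+) = 4/5*3/7 + 2/5*4/7 = 4/7
P(B|+,+) = (12/35)/(4/7) = 3/5

3/5


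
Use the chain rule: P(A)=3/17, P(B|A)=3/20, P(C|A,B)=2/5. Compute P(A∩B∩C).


P(A∩B∩C) = P(A) * P(B|A) * P(C|A∩B)
= 3/17 * 3/20 * 2/5
= 9/340 * 2/5 = 9/850

9/850


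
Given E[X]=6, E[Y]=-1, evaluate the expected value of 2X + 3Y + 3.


E[2X + 3Y + 3] = 2*E[X] + 3*E[Y] + 3
= (2)*(6) + (3)*(-1) + (3)
= 12 - 3 + 3 = 12

12


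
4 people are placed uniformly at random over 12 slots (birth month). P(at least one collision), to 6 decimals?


P(all different) = prod((12-i)/12 for i=0..3) = 0.572917
P(at least one match) = 1 - 0.572917 = 0.427083

0.427083


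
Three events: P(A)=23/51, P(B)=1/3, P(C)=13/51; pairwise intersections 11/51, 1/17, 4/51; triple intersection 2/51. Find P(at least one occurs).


P(A∪B∪C) = P(A)+P(B)+P(C) - P(AB)-P(AC)-P(BC) + P(ABC)
= 23/51+1/3+13/51 - 11/51-1/17-4/51 + 2/51
= 37/51

37/51


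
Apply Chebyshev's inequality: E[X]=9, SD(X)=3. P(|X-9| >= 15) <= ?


k = 15/3 = 5
Chebyshev: P(|X-mu| >= k*sigma) <= 1/k^2 = 1/5^2 = 1/25

1/25


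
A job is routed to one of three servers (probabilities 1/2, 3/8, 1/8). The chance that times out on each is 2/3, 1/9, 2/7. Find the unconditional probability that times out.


P(A) = P(A|B1)P(B1) + P(A|B2)P(B2) + P(A|B3)P(B3)
= 2/3*1/2 + 1/9*3/8 + 2/7*1/8
= 1/3 + 1/24 + 1/28 = 23/56

23/56


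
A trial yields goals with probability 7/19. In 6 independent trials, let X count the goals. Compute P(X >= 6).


P(X>=6) = P(X=6)
= 117649/47045881
= 117649/47045881

117649/47045881


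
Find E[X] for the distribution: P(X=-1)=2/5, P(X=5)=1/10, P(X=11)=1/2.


E[X] = sum(x * P(x))
= -1*2/5 + 5*1/10 + 11*1/2
= 28/5

28/5


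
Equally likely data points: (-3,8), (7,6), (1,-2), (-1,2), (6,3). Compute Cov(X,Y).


E[X]=2, E[Y]=17/5, E[XY]=32/5
Cov(X,Y) = E[XY] - E[X]E[Y] = 32/5 - 2*17/5 = -2/5

-2/5


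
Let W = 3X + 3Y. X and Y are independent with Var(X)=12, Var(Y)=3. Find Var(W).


Independence => Cov(X,Y)=0
Var(3X + 3Y) = 3^2*Var(X) + 3^2*Var(Y)
= 9*12 + 9*3 = 135

135


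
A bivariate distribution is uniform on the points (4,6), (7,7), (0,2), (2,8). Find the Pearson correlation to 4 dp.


Cov(X,Y) = 3.5625, Var(X) = 6.6875, Var(Y) = 5.1875
rho = Cov/(sqrt(VarX)*sqrt(VarY)) = 0.6048

0.6048


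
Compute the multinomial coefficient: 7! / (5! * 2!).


7! = 5040
Denominator: 5!=120 * 2!=2
Coefficient = 5040 / 240 = 21

21


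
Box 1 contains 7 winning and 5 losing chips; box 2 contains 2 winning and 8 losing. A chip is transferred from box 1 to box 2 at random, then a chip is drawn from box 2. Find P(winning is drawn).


P(transfer winning) = 7/12; P(transfer losing) = 5/12
If winning transferred: Urn II has 3 winning of 11, so P(winning|winning moved) = 3/11
If losing transferred: Urn II has 2 winning of 11, so P(winning|losing moved) = 2/11
By total probability: P(winning) = 7/12*3/11 + 5/12*2/11 = 31/132

31/132


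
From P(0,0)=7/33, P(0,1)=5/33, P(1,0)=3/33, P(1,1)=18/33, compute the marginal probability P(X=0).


P(X=0) = P(0,0)+P(0,1) = 7/33 + 5/33 = 12/33 = 4/11

4/11


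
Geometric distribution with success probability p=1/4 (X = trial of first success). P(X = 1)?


P(X=1) = (1-p)^0 * p = (3/4)^0 * 1/4
= 1 * 1/4 = 1/4

1/4


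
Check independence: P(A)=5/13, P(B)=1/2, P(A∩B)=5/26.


P(A)*P(B) = 5/13*1/2 = 5/26
P(A∩B) = 5/26, which equals P(A)P(B), so independent

Yes, A and B are independent


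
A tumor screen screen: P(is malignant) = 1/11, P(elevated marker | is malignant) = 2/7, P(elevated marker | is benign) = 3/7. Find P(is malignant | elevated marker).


P(A) = P(A|B)P(B) + P(A|B')P(B') = 2/7*1/11 + 3/7*10/11 = 32/77
P(B|A) = P(A|B)P(B)/P(A) = (2/77)/(32/77) = 1/16

1/16


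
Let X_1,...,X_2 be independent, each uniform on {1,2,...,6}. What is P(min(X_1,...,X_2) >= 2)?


P(min >= 2) = P(all X_i >= 2) = (P(X_1 >= 2))^2
= (5/6)^2 = 25/36

25/36


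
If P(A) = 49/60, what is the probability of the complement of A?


P(A') = 1 - P(A) = 1 - 49/60 = 11/60

11/60


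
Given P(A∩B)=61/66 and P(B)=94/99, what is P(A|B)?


P(A|B) = P(A∩B)/P(B) = (183/198)/(188/198) = 183/188

183/188


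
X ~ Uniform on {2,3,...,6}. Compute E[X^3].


E[X^3] = (1/5) * sum(x^3 for x=2..6)
= 440/5 = 88

88


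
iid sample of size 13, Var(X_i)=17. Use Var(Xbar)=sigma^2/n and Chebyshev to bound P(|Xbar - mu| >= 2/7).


Var(Xbar) = Var(X)/n = 17/13
Chebyshev: P(|Xbar-mu| >= 2/7) <= Var(Xbar)/(2/7)^2 = (17/13)/(4/49) = 833/52
Bound exceeds 1, so trivial bound: 1

1


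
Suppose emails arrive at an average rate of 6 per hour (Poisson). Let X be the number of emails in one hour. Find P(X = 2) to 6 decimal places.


P(X=2) = e^(-6) * 6^2 / 2!
≈ 0.002478752177 * 36 / 2
≈ 0.044618

0.044618


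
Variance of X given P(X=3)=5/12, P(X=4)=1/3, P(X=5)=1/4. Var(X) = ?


E[X] = 23/6, E[X^2] = 46/3
Var(X) = E[X^2] - (E[X])^2 = 46/3 - (23/6)^2 = 23/36

23/36


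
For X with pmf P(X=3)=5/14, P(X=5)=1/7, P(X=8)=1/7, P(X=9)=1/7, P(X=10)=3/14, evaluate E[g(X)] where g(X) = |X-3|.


E[|X-3|] = sum(g(x)*P(x))
= 0*5/14 + 2*1/7 + 5*1/7 + 6*1/7 + 7*3/14
= 47/14

47/14


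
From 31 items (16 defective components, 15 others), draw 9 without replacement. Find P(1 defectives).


P(X=1) = C(16,1)*C(15,8) / C(31,9)
= 16*6435 / 20160075
= 102960/20160075 = 528/103385

528/103385


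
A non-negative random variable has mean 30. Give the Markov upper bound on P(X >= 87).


Markov: P(X >= a) <= E[X]/a
P(X >= 87) <= 30/87 = 10/29

10/29


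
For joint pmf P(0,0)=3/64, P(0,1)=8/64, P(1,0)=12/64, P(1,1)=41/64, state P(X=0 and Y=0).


Read from table: P(X=0, Y=0) = 3/64

3/64


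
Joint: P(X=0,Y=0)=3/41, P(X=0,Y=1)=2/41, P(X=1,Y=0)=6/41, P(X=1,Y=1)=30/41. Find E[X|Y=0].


P(Y=0) = 9/41
E[X|Y=0] = (0*3 + 1*6)/9 = 6/9 = 2/3

2/3


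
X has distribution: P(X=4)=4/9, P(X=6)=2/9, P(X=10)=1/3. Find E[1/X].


E[1/X] = sum(g(x)*P(x))
= 1/4*4/9 + 1/6*2/9 + 1/10*1/3
= 49/270

49/270


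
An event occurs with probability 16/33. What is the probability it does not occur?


P(A') = 1 - P(A) = 1 - 16/33 = 17/33

17/33


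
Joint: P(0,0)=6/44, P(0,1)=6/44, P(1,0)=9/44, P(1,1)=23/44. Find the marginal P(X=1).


P(X=1) = P(1,0)+P(1,1) = 9/44 + 23/44 = 32/44 = 8/11

8/11


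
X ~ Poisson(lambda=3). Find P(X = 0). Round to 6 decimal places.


P(X=0) = e^(-3) * 3^0 / 0!
≈ 0.04978706837 * 1 / 1
≈ 0.049787

0.049787


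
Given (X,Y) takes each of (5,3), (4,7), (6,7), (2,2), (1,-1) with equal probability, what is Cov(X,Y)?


E[X]=18/5, E[Y]=18/5, E[XY]=88/5
Cov(X,Y) = E[XY] - E[X]E[Y] = 88/5 - 18/5*18/5 = 116/25

116/25


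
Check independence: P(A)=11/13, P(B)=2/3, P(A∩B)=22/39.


P(A)*P(B) = 11/13*2/3 = 22/39
P(A∩B) = 22/39, which equals P(A)P(B), so independent

Yes, A and B are independent


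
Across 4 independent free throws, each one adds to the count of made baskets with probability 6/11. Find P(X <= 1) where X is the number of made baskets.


P(X<=1) = P(X=0) + P(X=1)
= 625/14641 + 3000/14641
= 3625/14641

3625/14641


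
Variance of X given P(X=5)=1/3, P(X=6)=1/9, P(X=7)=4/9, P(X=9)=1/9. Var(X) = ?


E[X] = 58/9, E[X^2] = 388/9
Var(X) = E[X^2] - (E[X])^2 = 388/9 - (58/9)^2 = 128/81

128/81


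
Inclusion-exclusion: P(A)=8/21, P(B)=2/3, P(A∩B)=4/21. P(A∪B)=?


P(A∪B) = P(A) + P(B) - P(A∩B)
= 8/21 + 2/3 - 4/21 = 6/7

6/7


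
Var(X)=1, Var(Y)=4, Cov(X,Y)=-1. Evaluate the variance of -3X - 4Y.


Var(-3X - 4Y) = (-3)^2*Var(X) + (-4)^2*Var(Y) + 2*(-3)*(-4)*Cov(X,Y)
= 9*1 + 16*4 + 24*(-1)
= 9 + 64 - 24 = 49

49


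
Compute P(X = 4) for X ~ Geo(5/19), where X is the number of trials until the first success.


P(X=4) = (1-p)^3 * p = (14/19)^3 * 5/19
= 2744/6859 * 5/19 = 13720/130321

13720/130321


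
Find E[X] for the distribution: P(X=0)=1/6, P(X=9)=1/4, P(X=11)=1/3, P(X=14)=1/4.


E[X] = sum(x * P(x))
= 0*1/6 + 9*1/4 + 11*1/3 + 14*1/4
= 113/12

113/12


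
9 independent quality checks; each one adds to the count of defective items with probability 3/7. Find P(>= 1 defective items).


P(at least one) = 1 - P(none)
P(none) = (1 - 3/7)^9 = (4/7)^9 = 262144/40353607
P(at least one) = 1 - 262144/40353607 = 40091463/40353607

40091463/40353607


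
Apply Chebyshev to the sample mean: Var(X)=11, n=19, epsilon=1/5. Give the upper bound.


Var(Xbar) = Var(X)/n = 11/19
Chebyshev: P(|Xbar-mu| >= 1/5) <= Var(Xbar)/(1/5)^2 = (11/19)/(1/25) = 275/19
Bound exceeds 1, so trivial bound: 1

1


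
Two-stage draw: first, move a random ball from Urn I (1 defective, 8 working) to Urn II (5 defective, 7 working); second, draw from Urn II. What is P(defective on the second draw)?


P(transfer defective) = 1/9; P(transfer working) = 8/9
If defective transferred: Urn II has 6 defective of 13, so P(defective|defective moved) = 6/13
If working transferred: Urn II has 5 defective of 13, so P(defective|working moved) = 5/13
By total probability: P(defective) = 1/9*6/13 + 8/9*5/13 = 46/117

46/117


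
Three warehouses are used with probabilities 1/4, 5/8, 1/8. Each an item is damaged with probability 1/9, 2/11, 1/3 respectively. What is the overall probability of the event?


P(A) = P(A|B1)P(B1) + P(A|B2)P(B2) + P(A|B3)P(B3)
= 1/9*1/4 + 2/11*5/8 + 1/3*1/8
= 1/36 + 5/44 + 1/24 = 145/792

145/792


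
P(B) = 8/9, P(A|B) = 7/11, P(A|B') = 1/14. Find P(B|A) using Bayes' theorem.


P(A) = P(A|B)P(B) + P(A|B')P(B') = 7/11*8/9 + 1/14*1/9 = 265/462
P(B|A) = P(A|B)P(B)/P(A) = (56/99)/(265/462) = 784/795

784/795


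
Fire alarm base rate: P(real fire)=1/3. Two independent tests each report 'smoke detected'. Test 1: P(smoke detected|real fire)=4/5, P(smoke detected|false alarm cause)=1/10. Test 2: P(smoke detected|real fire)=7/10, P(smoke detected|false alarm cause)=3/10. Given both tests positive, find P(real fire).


After test 1: P(+) = 4/5*1/3 + 1/10*2/3 = 1/3
P(B|+) = (4/15)/(1/3) = 4/5
After test 2 (use post1 as new prior): P(+) = 7/10*4/5 + 3/10*1/5 = 31/50
P(B|+,+) = (14/25)/(31/50) = 28/31

28/31


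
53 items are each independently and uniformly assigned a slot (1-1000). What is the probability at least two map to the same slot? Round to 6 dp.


P(all different) = prod((1000-i)/1000 for i=0..52) = 0.245915
P(at least one match) = 1 - 0.245915 = 0.754085

0.754085


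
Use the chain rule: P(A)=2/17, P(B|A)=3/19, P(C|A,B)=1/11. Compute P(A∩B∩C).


P(A∩B∩C) = P(A) * P(B|A) * P(C|A∩B)
= 2/17 * 3/19 * 1/11
= 6/323 * 1/11 = 6/3553

6/3553


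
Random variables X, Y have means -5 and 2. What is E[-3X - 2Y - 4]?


E[-3X - 2Y - 4] = -3*E[X] - 2*E[Y] - 4
= (-3)*(-5) + (-2)*(2) + (-4)
= 15 - 4 - 4 = 7

7


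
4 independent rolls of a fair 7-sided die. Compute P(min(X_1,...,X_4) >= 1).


P(min >= 1) = P(all X_i >= 1) = (P(X_1 >= 1))^4
= (7/7)^4 = 1^4 = 1

1


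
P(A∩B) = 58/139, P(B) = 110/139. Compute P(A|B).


P(A|B) = P(A∩B)/P(B) = (58/139)/(110/139) = 58/110 = 29/55

29/55


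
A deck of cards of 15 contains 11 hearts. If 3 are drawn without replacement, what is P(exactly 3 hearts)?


P(X=3) = C(11,3)*C(4,0) / C(15,3)
= 165*1 / 455
= 165/455 = 33/91

33/91


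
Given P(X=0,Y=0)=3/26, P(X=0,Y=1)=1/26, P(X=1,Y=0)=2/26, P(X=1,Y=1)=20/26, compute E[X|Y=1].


P(Y=1) = 21/26
E[X|Y=1] = (0*1 + 1*20)/21 = 20/21

20/21


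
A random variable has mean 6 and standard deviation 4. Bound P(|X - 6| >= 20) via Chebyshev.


k = 20/4 = 5
Chebyshev: P(|X-mu| >= k*sigma) <= 1/k^2 = 1/5^2 = 1/25

1/25


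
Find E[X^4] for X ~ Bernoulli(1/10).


For Bernoulli: X in {0,1}
E[X^4] = 0^4*(1-1/10) + 1^4*1/10 = 1/10

1/10


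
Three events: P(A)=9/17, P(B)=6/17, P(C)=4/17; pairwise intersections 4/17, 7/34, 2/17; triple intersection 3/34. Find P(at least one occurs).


P(A∪B∪C) = P(A)+P(B)+P(C) - P(AB)-P(AC)-P(BC) + P(ABC)
= 9/17+6/17+4/17 - 4/17-7/34-2/17 + 3/34
= 11/17

11/17


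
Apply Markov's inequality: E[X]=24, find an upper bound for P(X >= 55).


Markov: P(X >= a) <= E[X]/a
P(X >= 55) <= 24/55

24/55


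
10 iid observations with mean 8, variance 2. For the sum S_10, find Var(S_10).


By independence, Var(S_n) = n*Var(X_1) = 10*2 = 20

20


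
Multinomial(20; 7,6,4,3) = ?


20! = 2432902008176640000
Denominator: 7!=5040 * 6!=720 * 4!=24 * 3!=6
Coefficient = 2432902008176640000 / 522547200 = 4655851200

4655851200


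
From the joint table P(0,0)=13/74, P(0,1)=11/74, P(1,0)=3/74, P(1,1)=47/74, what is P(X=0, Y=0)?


Read from table: P(X=0, Y=0) = 13/74

13/74


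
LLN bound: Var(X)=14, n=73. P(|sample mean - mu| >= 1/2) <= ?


Var(Xbar) = Var(X)/n = 14/73
Chebyshev: P(|Xbar-mu| >= 1/2) <= Var(Xbar)/(1/2)^2 = (14/73)/(1/4) = 56/73

56/73


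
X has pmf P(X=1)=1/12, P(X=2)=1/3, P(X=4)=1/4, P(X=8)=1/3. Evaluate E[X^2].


E[X^2] = sum(x^2 * P(x))
= 1*1/12 + 4*1/3 + 16*1/4 + 64*1/3
= 107/4

107/4


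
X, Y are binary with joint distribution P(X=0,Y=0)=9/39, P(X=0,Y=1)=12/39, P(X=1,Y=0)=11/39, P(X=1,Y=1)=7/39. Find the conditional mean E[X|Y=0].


P(Y=0) = 20/39
E[X|Y=0] = (0*9 + 1*11)/20 = 11/20

11/20


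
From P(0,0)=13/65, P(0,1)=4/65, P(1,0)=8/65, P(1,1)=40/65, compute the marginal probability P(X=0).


P(X=0) = P(0,0)+P(0,1) = 13/65 + 4/65 = 17/65

17/65


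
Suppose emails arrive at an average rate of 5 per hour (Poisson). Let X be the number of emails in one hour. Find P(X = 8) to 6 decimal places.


P(X=8) = e^(-5) * 5^8 / 8!
≈ 0.006737946999 * 390625 / 40320
≈ 0.065278

0.065278


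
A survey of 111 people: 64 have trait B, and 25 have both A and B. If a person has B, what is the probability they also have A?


P(A|B) = P(A∩B)/P(B) = (25/111)/(64/111) = 25/64

25/64


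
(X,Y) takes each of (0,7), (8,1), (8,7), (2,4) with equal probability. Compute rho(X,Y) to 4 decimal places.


Cov(X,Y) = -3.3750, Var(X) = 12.7500, Var(Y) = 6.1875
rho = Cov/(sqrt(VarX)*sqrt(VarY)) = -0.3800

-0.3800


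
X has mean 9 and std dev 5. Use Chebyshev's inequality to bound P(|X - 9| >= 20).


k = 20/5 = 4
Chebyshev: P(|X-mu| >= k*sigma) <= 1/k^2 = 1/4^2 = 1/16

1/16


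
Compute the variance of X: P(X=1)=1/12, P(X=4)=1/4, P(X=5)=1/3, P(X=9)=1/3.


E[X] = 23/4, E[X^2] = 473/12
Var(X) = E[X^2] - (E[X])^2 = 473/12 - (23/4)^2 = 305/48

305/48


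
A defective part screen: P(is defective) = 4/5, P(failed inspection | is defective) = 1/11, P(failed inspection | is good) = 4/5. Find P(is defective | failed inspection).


P(A) = P(A|B)P(B) + P(A|B')P(B') = 1/11*4/5 + 4/5*1/5 = 64/275
P(B|A) = P(A|B)P(B)/P(A) = (4/55)/(64/275) = 5/16

5/16


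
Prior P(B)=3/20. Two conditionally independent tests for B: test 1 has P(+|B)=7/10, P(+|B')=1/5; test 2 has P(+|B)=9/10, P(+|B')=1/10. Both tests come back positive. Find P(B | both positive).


After test 1: P(+) = 7/10*3/20 + 1/5*17/20 = 11/40
P(B|+) = (21/200)/(11/40) = 21/55
After test 2 (use post1 as new prior): P(+) = 9/10*21/55 + 1/10*34/55 = 223/550
P(B|+,+) = (189/550)/(223/550) = 189/223

189/223


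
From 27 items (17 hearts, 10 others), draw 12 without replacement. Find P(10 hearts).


P(X=10) = C(17,10)*C(10,2) / C(27,12)
= 19448*45 / 17383860
= 875160/17383860 = 22/437

22/437


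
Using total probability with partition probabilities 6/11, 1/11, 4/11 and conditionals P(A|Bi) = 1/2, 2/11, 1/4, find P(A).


P(A) = P(A|B1)P(B1) + P(A|B2)P(B2) + P(A|B3)P(B3)
= 1/2*6/11 + 2/11*1/11 + 1/4*4/11
= 3/11 + 2/121 + 1/11 = 46/121

46/121


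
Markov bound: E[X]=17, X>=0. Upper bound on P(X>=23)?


Markov: P(X >= a) <= E[X]/a
P(X >= 23) <= 17/23

17/23


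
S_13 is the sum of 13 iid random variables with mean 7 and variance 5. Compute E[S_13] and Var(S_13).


E[S_n] = n*mu = 13*7 = 91
Var(S_n) = n*sigma^2 = 13*5 = 65

E[S_13]=91, Var(S_13)=65


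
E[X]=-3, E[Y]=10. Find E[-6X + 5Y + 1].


E[-6X + 5Y + 1] = -6*E[X] + 5*E[Y] + 1
= (-6)*(-3) + (5)*(10) + (1)
= 18 + 50 + 1 = 69

69


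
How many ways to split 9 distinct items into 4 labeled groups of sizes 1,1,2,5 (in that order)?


9! = 362880
Denominator: 1!=1 * 1!=1 * 2!=2 * 5!=120
Coefficient = 362880 / 240 = 1512

1512


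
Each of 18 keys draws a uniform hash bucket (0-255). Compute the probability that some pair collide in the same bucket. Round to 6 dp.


P(all different) = prod((256-i)/256 for i=0..17) = 0.542396
P(at least one match) = 1 - 0.542396 = 0.457604

0.457604


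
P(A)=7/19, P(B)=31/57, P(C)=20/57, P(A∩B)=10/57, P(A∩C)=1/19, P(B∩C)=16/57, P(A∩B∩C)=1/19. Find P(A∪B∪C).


P(A∪B∪C) = P(A)+P(B)+P(C) - P(AB)-P(AC)-P(BC) + P(ABC)
= 7/19+31/57+20/57 - 10/57-1/19-16/57 + 1/19
= 46/57

46/57


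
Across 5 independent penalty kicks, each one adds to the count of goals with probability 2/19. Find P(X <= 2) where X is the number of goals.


P(X<=2) = P(X=0) + P(X=1) + P(X=2)
= 1419857/2476099 + 835210/2476099 + 196520/2476099
= 2451587/2476099

2451587/2476099


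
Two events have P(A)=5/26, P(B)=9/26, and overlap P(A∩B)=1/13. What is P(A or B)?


P(A∪B) = P(A) + P(B) - P(A∩B)
= 5/26 + 9/26 - 1/13 = 6/13

6/13


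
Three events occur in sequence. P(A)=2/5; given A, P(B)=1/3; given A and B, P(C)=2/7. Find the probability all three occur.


P(A∩B∩C) = P(A) * P(B|A) * P(C|A∩B)
= 2/5 * 1/3 * 2/7
= 2/15 * 2/7 = 4/105

4/105


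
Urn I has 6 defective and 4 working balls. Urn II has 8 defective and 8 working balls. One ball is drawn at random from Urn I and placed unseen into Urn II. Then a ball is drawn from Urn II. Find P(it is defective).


P(transfer defective) = 6/10 = 3/5; P(transfer working) = 2/5
If defective transferred: Urn II has 9 defective of 17, so P(defective|defective moved) = 9/17
If working transferred: Urn II has 8 defective of 17, so P(defective|working moved) = 8/17
By total probability: P(defective) = 3/5*9/17 + 2/5*8/17 = 43/85

43/85


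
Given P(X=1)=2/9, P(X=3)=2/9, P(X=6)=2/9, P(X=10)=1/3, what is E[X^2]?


E[X^2] = sum(g(x)*P(x))
= 1*2/9 + 9*2/9 + 36*2/9 + 100*1/3
= 392/9

392/9


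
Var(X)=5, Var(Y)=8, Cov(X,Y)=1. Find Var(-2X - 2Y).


Var(-2X - 2Y) = (-2)^2*Var(X) + (-2)^2*Var(Y) + 2*(-2)*(-2)*Cov(X,Y)
= 4*5 + 4*8 + 8*1
= 20 + 32 + 8 = 60

60


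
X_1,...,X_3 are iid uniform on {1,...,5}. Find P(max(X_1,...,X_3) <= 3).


P(max <= 3) = P(all X_i <= 3) = (P(X_1 <= 3))^3
= (3/5)^3 = 27/125

27/125


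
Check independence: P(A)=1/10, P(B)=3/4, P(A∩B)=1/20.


P(A)*P(B) = 1/10*3/4 = 3/40
P(A∩B) = 1/20 != 3/40, so not independent

No, A and B are not independent


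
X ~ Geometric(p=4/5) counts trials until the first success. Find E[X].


For geometric (trials until first success), E[X] = 1/p = 1/(4/5) = 5/4

5/4


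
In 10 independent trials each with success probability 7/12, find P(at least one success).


P(at least one) = 1 - P(none)
P(none) = (1 - 7/12)^10 = (5/12)^10 = 9765625/61917364224
P(at least one) = 1 - 9765625/61917364224 = 61907598599/61917364224

61907598599/61917364224


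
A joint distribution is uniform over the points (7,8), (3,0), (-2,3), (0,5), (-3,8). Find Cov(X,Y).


E[X]=1, E[Y]=24/5, E[XY]=26/5
Cov(X,Y) = E[XY] - E[X]E[Y] = 26/5 - 1*24/5 = 2/5

2/5


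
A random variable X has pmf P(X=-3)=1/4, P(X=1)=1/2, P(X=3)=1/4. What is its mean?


E[X] = sum(x * P(x))
= -3*1/4 + 1*1/2 + 3*1/4
= 1/2

1/2


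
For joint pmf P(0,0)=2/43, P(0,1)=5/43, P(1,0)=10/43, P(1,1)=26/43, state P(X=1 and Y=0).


Read from table: P(X=1, Y=0) = 10/43

10/43


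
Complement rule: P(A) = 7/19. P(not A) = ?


P(A') = 1 - P(A) = 1 - 7/19 = 12/19

12/19


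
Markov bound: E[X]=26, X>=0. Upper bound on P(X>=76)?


Markov: P(X >= a) <= E[X]/a
P(X >= 76) <= 26/76 = 13/38

13/38


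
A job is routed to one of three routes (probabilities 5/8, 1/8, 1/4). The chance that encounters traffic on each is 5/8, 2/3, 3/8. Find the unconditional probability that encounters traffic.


P(A) = P(A|B1)P(B1) + P(A|B2)P(B2) + P(A|B3)P(B3)
= 5/8*5/8 + 2/3*1/8 + 3/8*1/4
= 25/64 + 1/12 + 3/32 = 109/192

109/192


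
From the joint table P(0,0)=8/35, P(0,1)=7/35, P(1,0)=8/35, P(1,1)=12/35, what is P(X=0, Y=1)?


Read from table: P(X=0, Y=1) = 7/35 = 1/5

1/5


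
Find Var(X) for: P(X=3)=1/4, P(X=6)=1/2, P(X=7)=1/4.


E[X] = 11/2, E[X^2] = 65/2
Var(X) = E[X^2] - (E[X])^2 = 65/2 - (11/2)^2 = 9/4

9/4


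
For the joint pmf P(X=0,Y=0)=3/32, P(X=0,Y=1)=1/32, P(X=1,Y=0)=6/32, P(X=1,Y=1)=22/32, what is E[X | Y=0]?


P(Y=0) = 9/32
E[X|Y=0] = (0*3 + 1*6)/9 = 6/9 = 2/3

2/3


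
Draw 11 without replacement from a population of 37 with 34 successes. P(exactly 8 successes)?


P(X=8) = C(34,8)*C(3,3) / C(37,11)
= 18156204*1 / 854992152
= 18156204/854992152 = 11/518

11/518


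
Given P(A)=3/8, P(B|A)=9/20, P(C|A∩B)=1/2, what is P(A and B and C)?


P(A∩B∩C) = P(A) * P(B|A) * P(C|A∩B)
= 3/8 * 9/20 * 1/2
= 27/160 * 1/2 = 27/320

27/320


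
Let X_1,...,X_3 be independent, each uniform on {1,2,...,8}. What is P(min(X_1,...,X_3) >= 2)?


P(min >= 2) = P(all X_i >= 2) = (P(X_1 >= 2))^3
= (7/8)^3 = 343/512

343/512


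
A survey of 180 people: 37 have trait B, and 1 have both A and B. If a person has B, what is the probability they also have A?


P(A|B) = P(A∩B)/P(B) = (1/180)/(37/180) = 1/37

1/37


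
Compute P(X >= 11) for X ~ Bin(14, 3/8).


P(X>=11) = P(X=11) + P(X=12) + P(X=13) + P(X=14)
= 2015047125/1099511627776 + 1209028275/4398046511104 + 55801305/2199023255552 + 4782969/4398046511104
= 4692801177/2199023255552

4692801177/2199023255552


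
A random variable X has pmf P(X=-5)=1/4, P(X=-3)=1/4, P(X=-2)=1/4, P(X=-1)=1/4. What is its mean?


E[X] = sum(x * P(x))
= -5*1/4 - 3*1/4 - 2*1/4 - 1*1/4
= -11/4

-11/4


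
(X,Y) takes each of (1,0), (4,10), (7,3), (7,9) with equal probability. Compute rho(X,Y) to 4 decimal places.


Cov(X,Y) = 4.8750, Var(X) = 6.1875, Var(Y) = 17.2500
rho = Cov/(sqrt(VarX)*sqrt(VarY)) = 0.4719

0.4719


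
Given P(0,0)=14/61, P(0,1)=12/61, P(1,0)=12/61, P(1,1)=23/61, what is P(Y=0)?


P(Y=0) = P(0,0)+P(1,0) = 14/61 + 12/61 = 26/61

26/61


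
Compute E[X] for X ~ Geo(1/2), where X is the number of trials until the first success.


For geometric (trials until first success), E[X] = 1/p = 1/(1/2) = 2

2


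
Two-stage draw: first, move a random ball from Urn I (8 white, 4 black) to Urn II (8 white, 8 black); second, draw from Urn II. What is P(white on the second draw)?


P(transfer white) = 8/12 = 2/3; P(transfer black) = 1/3
If white transferred: Urn II has 9 white of 17, so P(white|white moved) = 9/17
If black transferred: Urn II has 8 white of 17, so P(white|black moved) = 8/17
By total probability: P(white) = 2/3*9/17 + 1/3*8/17 = 26/51

26/51


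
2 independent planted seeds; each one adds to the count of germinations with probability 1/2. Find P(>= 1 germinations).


P(at least one) = 1 - P(none)
P(none) = (1 - 1/2)^2 = (1/2)^2 = 1/4
P(at least one) = 1 - 1/4 = 3/4

3/4


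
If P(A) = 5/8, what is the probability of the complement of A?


P(A') = 1 - P(A) = 1 - 5/8 = 3/8

3/8


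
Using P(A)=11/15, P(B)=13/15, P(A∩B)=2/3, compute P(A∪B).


P(A∪B) = P(A) + P(B) - P(A∩B)
= 11/15 + 13/15 - 2/3 = 14/15

14/15


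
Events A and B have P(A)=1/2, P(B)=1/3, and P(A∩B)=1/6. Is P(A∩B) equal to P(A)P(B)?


P(A)*P(B) = 1/2*1/3 = 1/6
P(A∩B) = 1/6, which equals P(A)P(B), so independent

Yes, A and B are independent


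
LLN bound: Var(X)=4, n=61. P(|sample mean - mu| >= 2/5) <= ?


Var(Xbar) = Var(X)/n = 4/61
Chebyshev: P(|Xbar-mu| >= 2/5) <= Var(Xbar)/(2/5)^2 = (4/61)/(4/25) = 25/61

25/61


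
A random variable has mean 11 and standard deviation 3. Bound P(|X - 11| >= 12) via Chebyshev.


k = 12/3 = 4
Chebyshev: P(|X-mu| >= k*sigma) <= 1/k^2 = 1/4^2 = 1/16

1/16


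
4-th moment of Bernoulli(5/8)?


For Bernoulli: X in {0,1}
E[X^4] = 0^4*(1-5/8) + 1^4*5/8 = 5/8

5/8


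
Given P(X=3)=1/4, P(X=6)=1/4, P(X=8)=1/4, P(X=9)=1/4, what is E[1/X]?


E[1/X] = sum(g(x)*P(x))
= 1/3*1/4 + 1/6*1/4 + 1/8*1/4 + 1/9*1/4
= 53/288

53/288


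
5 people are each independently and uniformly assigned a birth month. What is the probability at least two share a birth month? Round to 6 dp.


P(all different) = prod((12-i)/12 for i=0..4) = 0.381944
P(at least one match) = 1 - 0.381944 = 0.618056

0.618056


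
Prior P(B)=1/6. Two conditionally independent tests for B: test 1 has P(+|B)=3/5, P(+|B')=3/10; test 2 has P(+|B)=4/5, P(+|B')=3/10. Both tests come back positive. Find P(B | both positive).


After test 1: P(+) = 3/5*1/6 + 3/10*5/6 = 7/20
P(B|+) = (1/10)/(7/20) = 2/7
After test 2 (use post1 as new prior): P(+) = 4/5*2/7 + 3/10*5/7 = 31/70
P(B|+,+) = (8/35)/(31/70) = 16/31

16/31


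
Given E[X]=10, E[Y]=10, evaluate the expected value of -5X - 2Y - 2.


E[-5X - 2Y - 2] = -5*E[X] - 2*E[Y] - 2
= (-5)*(10) + (-2)*(10) + (-2)
= -50 - 20 - 2 = -72

-72


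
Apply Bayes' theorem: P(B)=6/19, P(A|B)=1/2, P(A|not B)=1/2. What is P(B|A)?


P(A) = P(A|B)P(B) + P(A|B')P(B') = 1/2*6/19 + 1/2*13/19 = 1/2
P(B|A) = P(A|B)P(B)/P(A) = (3/19)/(1/2) = 6/19

6/19


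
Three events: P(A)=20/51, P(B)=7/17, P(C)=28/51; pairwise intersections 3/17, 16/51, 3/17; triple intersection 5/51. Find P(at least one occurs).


P(A∪B∪C) = P(A)+P(B)+P(C) - P(AB)-P(AC)-P(BC) + P(ABC)
= 20/51+7/17+28/51 - 3/17-16/51-3/17 + 5/51
= 40/51

40/51


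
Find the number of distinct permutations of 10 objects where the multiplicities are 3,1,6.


10! = 3628800
Denominator: 3!=6 * 1!=1 * 6!=720
Coefficient = 3628800 / 4320 = 840

840


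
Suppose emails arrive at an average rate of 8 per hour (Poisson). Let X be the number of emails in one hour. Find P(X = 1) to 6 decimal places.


P(X=1) = e^(-8) * 8^1 / 1!
≈ 0.0003354626279 * 8 / 1
≈ 0.002684

0.002684


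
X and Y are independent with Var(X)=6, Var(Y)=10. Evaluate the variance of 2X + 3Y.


Independence => Cov(X,Y)=0
Var(2X + 3Y) = 2^2*Var(X) + 3^2*Var(Y)
= 4*6 + 9*10 = 114

114


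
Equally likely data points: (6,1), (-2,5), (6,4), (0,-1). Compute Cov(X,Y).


E[X]=5/2, E[Y]=9/4, E[XY]=5
Cov(X,Y) = E[XY] - E[X]E[Y] = 5 - 5/2*9/4 = -5/8

-5/8


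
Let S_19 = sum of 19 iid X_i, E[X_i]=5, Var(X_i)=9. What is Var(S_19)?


By independence, Var(S_n) = n*Var(X_1) = 19*9 = 171

171


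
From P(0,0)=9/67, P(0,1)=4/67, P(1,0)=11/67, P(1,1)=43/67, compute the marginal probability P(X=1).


P(X=1) = P(1,0)+P(1,1) = 11/67 + 43/67 = 54/67

54/67
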